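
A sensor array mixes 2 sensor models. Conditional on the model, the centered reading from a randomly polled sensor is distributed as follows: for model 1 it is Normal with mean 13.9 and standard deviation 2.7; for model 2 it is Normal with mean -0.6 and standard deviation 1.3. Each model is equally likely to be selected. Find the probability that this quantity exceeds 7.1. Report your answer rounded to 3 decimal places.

Conditional on each model, P(X > 7.1): 1: 0.994108; 2: 1.57986e-09.
By total probability, P(X > 7.1) = 0.5·0.994108 + 0.5·1.57986e-09 = 0.497054.

0.497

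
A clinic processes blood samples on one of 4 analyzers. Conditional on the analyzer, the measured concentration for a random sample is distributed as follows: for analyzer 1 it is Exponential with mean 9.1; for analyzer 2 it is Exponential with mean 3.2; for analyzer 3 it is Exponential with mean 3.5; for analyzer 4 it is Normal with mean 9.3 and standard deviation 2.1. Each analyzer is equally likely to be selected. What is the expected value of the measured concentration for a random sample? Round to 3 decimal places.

Component means — 1: 9.1; 2: 3.2; 3: 3.5; 4: 9.3.
E[X] = 0.25·9.1 + 0.25·3.2 + 0.25·3.5 + 0.25·9.3 = 6.275.

6.275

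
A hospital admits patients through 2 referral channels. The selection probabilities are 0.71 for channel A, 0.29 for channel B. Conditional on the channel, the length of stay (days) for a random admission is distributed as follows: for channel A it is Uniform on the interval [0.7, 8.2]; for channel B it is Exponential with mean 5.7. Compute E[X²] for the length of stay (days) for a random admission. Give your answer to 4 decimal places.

For each component E[X²] = Var + (mean)², giving A: 24.49; B: 64.98.
Overall E[X²] = 0.71·24.49 + 0.29·64.98 = 36.2321.

36.2321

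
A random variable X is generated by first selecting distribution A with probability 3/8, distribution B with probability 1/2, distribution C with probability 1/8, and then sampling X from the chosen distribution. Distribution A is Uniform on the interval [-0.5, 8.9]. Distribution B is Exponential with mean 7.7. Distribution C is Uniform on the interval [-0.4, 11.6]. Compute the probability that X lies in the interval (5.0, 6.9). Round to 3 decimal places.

Conditional on each component, P(5.0 < X < 6.9): A: 0.202128; B: 0.114228; C: 0.158333.
By total probability, P(5.0 < X < 6.9) = 0.375·0.202128 + 0.5·0.114228 + 0.125·0.158333 = 0.152704.

0.153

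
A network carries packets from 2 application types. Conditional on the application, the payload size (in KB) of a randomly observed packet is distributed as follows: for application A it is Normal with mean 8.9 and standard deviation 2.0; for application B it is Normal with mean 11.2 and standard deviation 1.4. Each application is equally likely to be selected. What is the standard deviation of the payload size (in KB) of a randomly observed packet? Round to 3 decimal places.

2.074

Per component, A: μ=8.9, E[X²]=83.21; B: μ=11.2, E[X²]=127.4.
E[X] = 0.5·8.9 + 0.5·11.2 = 10.05.
E[X²] = 0.5·83.21 + 0.5·127.4 = 105.305.
Var(X) = E[X²] − (E[X])² = 105.305 − 101.003 = 4.3025.
SD(X) = √4.3025 = 2.07425.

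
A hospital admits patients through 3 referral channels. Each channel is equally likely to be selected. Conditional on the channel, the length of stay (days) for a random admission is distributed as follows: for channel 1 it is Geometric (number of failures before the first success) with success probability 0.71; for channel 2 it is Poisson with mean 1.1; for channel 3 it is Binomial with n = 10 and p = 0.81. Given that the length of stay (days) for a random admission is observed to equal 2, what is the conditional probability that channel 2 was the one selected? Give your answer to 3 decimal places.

0.771

Likelihoods P(X=2 | ·): 1: 0.059711; 2: 0.201387; 3: 5.01431e-05.
Posterior ∝ prior × likelihood. Numerator for 2: 0.333333·0.201387 = 0.067129.
Normalizing constant: 0.333333·0.059711 + 0.333333·0.201387 + 0.333333·5.01431e-05 = 0.0870494.
P(2 | observation) = 0.067129 / 0.0870494 = 0.77116.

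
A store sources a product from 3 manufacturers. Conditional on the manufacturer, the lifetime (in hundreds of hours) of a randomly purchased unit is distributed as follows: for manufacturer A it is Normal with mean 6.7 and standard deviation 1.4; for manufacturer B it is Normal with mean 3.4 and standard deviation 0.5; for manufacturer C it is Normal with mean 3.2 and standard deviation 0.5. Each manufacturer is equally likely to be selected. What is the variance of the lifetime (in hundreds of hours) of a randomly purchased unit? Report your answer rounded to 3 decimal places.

3.396

Per component, A: μ=6.7, E[X²]=46.85; B: μ=3.4, E[X²]=11.81; C: μ=3.2, E[X²]=10.49.
E[X] = 0.333333·6.7 + 0.333333·3.4 + 0.333333·3.2 = 4.43333.
E[X²] = 0.333333·46.85 + 0.333333·11.81 + 0.333333·10.49 = 23.05.
Var(X) = E[X²] − (E[X])² = 23.05 − 19.6544 = 3.39556.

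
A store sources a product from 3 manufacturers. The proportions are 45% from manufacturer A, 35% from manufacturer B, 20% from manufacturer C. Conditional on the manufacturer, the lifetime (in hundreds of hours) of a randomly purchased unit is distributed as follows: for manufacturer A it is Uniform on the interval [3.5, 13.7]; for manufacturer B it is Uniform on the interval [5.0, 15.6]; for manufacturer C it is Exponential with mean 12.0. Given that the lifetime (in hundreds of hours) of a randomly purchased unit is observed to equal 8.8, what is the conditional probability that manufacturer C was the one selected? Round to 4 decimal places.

0.0940

Likelihoods f(8.8 | ·): A: 0.0980392; B: 0.0943396; C: 0.0400254.
Posterior ∝ prior × likelihood. Numerator for C: 0.2·0.0400254 = 0.00800509.
Normalizing constant: 0.45·0.0980392 + 0.35·0.0943396 + 0.2·0.0400254 = 0.0851416.
P(C | observation) = 0.00800509 / 0.0851416 = 0.0940209.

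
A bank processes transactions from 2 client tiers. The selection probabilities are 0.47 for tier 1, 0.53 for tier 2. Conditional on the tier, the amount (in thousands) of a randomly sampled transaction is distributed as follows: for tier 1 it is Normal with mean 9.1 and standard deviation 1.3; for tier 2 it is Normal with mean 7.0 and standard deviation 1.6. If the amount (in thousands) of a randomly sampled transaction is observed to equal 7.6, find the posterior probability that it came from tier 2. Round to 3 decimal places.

0.624

Likelihoods f(7.6 | ·): 1: 0.157712; 2: 0.232409.
Posterior ∝ prior × likelihood. Numerator for 2: 0.53·0.232409 = 0.123177.
Normalizing constant: 0.47·0.157712 + 0.53·0.232409 = 0.197302.
P(2 | observation) = 0.123177 / 0.197302 = 0.624308.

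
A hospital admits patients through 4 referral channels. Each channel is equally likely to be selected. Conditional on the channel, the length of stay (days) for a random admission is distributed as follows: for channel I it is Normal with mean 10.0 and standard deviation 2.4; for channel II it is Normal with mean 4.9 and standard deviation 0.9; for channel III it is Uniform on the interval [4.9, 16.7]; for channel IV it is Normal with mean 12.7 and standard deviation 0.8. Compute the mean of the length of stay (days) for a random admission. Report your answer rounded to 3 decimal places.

Component means — I: 10; II: 4.9; III: 10.8; IV: 12.7.
E[X] = 0.25·10 + 0.25·4.9 + 0.25·10.8 + 0.25·12.7 = 9.6.

9.600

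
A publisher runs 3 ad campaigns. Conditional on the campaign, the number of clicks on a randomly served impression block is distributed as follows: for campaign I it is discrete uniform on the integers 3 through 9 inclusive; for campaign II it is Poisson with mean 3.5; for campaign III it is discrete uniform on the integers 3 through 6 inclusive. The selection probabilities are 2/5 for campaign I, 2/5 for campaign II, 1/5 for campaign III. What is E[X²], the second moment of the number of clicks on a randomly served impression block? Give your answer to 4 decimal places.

26.6000

For each component E[X²] = Var + (mean)², giving I: 40; II: 15.75; III: 21.5.
Overall E[X²] = 0.4·40 + 0.4·15.75 + 0.2·21.5 = 26.6.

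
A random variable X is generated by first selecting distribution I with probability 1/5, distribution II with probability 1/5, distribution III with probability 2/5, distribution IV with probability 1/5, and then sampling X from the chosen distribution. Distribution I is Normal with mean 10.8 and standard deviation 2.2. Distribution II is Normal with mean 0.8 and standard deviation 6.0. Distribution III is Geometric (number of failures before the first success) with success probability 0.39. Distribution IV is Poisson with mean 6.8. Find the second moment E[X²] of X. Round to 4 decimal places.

44.8148

For each component E[X²] = Var + (mean)², giving I: 121.48; II: 36.64; III: 6.45694; IV: 53.04.
Overall E[X²] = 0.2·121.48 + 0.2·36.64 + 0.4·6.45694 + 0.2·53.04 = 44.8148.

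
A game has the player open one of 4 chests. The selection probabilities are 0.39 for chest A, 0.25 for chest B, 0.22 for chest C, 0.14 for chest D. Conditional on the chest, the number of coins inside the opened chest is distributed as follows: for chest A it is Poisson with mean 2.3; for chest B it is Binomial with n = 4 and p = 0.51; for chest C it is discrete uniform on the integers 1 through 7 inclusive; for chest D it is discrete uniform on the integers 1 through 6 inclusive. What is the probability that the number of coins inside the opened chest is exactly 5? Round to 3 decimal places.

Conditional on each chest, P(X = 5): A: 0.053775; B: 0; C: 0.142857; D: 0.166667.
By total probability, P(X = 5) = 0.39·0.053775 + 0.25·0 + 0.22·0.142857 + 0.14·0.166667 = 0.0757342.

0.076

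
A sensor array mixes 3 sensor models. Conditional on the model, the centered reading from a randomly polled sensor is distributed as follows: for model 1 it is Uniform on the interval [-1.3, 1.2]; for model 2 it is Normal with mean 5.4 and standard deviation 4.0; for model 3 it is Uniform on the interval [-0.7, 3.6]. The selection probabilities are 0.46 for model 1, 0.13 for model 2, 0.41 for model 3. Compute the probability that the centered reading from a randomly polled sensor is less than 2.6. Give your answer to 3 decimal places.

Conditional on each model, P(X < 2.6): 1: 1; 2: 0.241964; 3: 0.767442.
By total probability, P(X < 2.6) = 0.46·1 + 0.13·0.241964 + 0.41·0.767442 = 0.806106.

0.806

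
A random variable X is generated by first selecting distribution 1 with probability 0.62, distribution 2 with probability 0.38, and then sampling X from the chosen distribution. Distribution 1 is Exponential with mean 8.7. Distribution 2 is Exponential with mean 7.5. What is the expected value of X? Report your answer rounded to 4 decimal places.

8.2440

Component means — 1: 8.7; 2: 7.5.
E[X] = 0.62·8.7 + 0.38·7.5 = 8.244.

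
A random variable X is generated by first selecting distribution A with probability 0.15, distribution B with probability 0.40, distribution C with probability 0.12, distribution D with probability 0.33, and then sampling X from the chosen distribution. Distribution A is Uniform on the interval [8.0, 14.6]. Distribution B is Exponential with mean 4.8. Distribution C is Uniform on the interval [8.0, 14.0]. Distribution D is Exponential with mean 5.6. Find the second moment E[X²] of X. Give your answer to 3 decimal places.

For each component E[X²] = Var + (mean)², giving A: 131.32; B: 46.08; C: 124; D: 62.72.
Overall E[X²] = 0.15·131.32 + 0.4·46.08 + 0.12·124 + 0.33·62.72 = 73.7076.

73.708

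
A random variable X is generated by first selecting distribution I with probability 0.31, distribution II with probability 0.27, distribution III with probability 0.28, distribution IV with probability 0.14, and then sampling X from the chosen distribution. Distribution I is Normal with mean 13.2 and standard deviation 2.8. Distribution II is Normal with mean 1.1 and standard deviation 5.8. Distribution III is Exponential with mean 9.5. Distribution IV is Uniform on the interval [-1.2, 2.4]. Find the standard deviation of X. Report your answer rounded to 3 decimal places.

8.107

Per component, I: μ=13.2, E[X²]=182.08; II: μ=1.1, E[X²]=34.85; III: μ=9.5, E[X²]=180.5; IV: μ=0.6, E[X²]=1.44.
E[X] = 0.31·13.2 + 0.27·1.1 + 0.28·9.5 + 0.14·0.6 = 7.133.
E[X²] = 0.31·182.08 + 0.27·34.85 + 0.28·180.5 + 0.14·1.44 = 116.596.
Var(X) = E[X²] − (E[X])² = 116.596 − 50.8797 = 65.7162.
SD(X) = √65.7162 = 8.10655.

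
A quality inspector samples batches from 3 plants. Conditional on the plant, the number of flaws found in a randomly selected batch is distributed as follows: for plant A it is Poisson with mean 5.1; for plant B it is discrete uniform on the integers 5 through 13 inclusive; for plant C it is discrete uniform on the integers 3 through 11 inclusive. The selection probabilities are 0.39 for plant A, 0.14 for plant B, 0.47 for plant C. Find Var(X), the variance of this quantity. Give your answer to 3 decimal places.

7.811

Per component, A: μ=5.1, E[X²]=31.11; B: μ=9, E[X²]=87.6667; C: μ=7, E[X²]=55.6667.
E[X] = 0.39·5.1 + 0.14·9 + 0.47·7 = 6.539.
E[X²] = 0.39·31.11 + 0.14·87.6667 + 0.47·55.6667 = 50.5696.
Var(X) = E[X²] − (E[X])² = 50.5696 − 42.7585 = 7.81105.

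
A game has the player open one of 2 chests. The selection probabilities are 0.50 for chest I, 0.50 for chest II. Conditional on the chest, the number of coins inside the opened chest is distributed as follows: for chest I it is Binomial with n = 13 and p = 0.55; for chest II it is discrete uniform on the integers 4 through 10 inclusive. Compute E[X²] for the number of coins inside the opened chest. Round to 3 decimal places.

For each component E[X²] = Var + (mean)², giving I: 54.34; II: 53.
Overall E[X²] = 0.5·54.34 + 0.5·53 = 53.67.

53.670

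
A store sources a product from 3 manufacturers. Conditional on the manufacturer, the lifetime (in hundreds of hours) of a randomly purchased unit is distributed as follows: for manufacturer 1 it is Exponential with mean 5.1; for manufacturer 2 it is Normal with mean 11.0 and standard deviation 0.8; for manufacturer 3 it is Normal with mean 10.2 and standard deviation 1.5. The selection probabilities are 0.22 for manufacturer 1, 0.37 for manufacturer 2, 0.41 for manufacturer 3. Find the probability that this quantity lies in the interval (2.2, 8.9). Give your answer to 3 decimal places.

0.185

Conditional on each manufacturer, P(2.2 < X < 8.9): 1: 0.474989; 2: 0.00433245; 3: 0.193062.
By total probability, P(2.2 < X < 8.9) = 0.22·0.474989 + 0.37·0.00433245 + 0.41·0.193062 = 0.185256.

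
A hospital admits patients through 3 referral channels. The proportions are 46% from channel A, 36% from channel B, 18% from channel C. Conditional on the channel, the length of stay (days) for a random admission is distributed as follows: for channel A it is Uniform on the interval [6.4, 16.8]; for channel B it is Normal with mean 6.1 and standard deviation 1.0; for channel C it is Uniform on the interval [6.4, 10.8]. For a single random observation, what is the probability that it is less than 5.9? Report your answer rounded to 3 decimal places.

0.151

Conditional on each channel, P(X < 5.9): A: 0; B: 0.42074; C: 0.
By total probability, P(X < 5.9) = 0.46·0 + 0.36·0.42074 + 0.18·0 = 0.151467.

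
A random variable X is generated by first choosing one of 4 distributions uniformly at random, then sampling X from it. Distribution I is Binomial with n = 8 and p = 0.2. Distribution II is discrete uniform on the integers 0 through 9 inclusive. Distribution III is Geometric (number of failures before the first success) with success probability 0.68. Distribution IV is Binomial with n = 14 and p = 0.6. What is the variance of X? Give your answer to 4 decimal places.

12.7860

Per component, I: μ=1.6, E[X²]=3.84; II: μ=4.5, E[X²]=28.5; III: μ=0.470588, E[X²]=0.913495; IV: μ=8.4, E[X²]=73.92.
E[X] = 0.25·1.6 + 0.25·4.5 + 0.25·0.470588 + 0.25·8.4 = 3.74265.
E[X²] = 0.25·3.84 + 0.25·28.5 + 0.25·0.913495 + 0.25·73.92 = 26.7934.
Var(X) = E[X²] − (E[X])² = 26.7934 − 14.0074 = 12.786.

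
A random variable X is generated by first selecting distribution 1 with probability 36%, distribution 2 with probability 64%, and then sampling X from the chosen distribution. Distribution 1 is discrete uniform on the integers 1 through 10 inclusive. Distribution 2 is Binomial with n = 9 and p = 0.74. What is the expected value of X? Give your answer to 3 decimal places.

Component means — 1: 5.5; 2: 6.66.
E[X] = 0.36·5.5 + 0.64·6.66 = 6.2424.

6.242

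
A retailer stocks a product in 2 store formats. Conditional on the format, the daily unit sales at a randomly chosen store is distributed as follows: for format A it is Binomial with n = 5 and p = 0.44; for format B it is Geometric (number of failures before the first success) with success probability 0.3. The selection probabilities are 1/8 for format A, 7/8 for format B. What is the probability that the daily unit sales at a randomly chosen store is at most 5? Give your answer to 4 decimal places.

0.8971

Conditional on each format, P(X ≤ 5): A: 1; B: 0.882351.
By total probability, P(X ≤ 5) = 0.125·1 + 0.875·0.882351 = 0.897057.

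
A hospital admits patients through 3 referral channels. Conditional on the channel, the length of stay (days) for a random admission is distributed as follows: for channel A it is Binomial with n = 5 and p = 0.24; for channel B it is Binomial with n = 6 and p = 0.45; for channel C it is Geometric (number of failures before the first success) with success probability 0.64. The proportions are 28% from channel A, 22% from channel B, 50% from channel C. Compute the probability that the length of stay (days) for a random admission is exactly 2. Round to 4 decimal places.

Conditional on each channel, P(X = 2): A: 0.25285; B: 0.27795; C: 0.082944.
By total probability, P(X = 2) = 0.28·0.25285 + 0.22·0.27795 + 0.5·0.082944 = 0.173419.

0.1734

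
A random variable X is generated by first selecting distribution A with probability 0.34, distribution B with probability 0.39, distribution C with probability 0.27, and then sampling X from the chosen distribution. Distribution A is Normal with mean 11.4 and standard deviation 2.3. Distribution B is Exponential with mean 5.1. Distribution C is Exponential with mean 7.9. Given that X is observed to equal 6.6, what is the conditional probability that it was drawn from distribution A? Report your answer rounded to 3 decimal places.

Likelihoods f(6.6 | ·): A: 0.0196527; B: 0.0537529; C: 0.0548965.
Posterior ∝ prior × likelihood. Numerator for A: 0.34·0.0196527 = 0.00668191.
Normalizing constant: 0.34·0.0196527 + 0.39·0.0537529 + 0.27·0.0548965 = 0.0424676.
P(A | observation) = 0.00668191 / 0.0424676 = 0.157341.

0.157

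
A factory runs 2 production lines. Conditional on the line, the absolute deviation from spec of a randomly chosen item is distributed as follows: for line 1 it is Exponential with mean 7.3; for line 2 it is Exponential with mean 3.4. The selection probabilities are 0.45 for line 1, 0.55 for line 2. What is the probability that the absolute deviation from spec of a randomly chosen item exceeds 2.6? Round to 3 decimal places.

Conditional on each line, P(X > 2.6): 1: 0.700357; 2: 0.465471.
By total probability, P(X > 2.6) = 0.45·0.700357 + 0.55·0.465471 = 0.57117.

0.571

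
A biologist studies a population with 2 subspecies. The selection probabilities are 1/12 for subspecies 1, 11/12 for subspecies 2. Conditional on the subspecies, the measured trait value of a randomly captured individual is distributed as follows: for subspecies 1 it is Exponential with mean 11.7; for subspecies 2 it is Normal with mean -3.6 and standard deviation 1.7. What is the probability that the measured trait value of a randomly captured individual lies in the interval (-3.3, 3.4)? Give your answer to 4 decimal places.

Conditional on each subspecies, P(-3.3 < X < 3.4): 1: 0.252184; 2: 0.429943.
By total probability, P(-3.3 < X < 3.4) = 0.0833333·0.252184 + 0.916667·0.429943 = 0.41513.

0.4151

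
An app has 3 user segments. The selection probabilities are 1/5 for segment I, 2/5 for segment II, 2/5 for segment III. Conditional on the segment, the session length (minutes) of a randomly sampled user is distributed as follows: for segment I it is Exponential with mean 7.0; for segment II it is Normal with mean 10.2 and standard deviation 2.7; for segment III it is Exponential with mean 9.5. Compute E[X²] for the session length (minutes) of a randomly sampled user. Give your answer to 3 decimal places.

For each component E[X²] = Var + (mean)², giving I: 98; II: 111.33; III: 180.5.
Overall E[X²] = 0.2·98 + 0.4·111.33 + 0.4·180.5 = 136.332.

136.332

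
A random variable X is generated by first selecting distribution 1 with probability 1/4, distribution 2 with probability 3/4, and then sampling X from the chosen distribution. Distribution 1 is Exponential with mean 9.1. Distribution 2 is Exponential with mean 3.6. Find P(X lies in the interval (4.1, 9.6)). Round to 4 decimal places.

Conditional on each component, P(4.1 < X < 9.6): 1: 0.289066; 2: 0.250691.
By total probability, P(4.1 < X < 9.6) = 0.25·0.289066 + 0.75·0.250691 = 0.260285.

0.2603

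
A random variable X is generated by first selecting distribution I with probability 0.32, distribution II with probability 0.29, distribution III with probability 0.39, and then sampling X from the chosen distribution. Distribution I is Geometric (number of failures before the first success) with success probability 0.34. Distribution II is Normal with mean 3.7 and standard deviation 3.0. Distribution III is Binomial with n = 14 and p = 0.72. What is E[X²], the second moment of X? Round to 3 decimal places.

50.340

For each component E[X²] = Var + (mean)², giving I: 9.47751; II: 22.69; III: 104.429.
Overall E[X²] = 0.32·9.47751 + 0.29·22.69 + 0.39·104.429 = 50.3401.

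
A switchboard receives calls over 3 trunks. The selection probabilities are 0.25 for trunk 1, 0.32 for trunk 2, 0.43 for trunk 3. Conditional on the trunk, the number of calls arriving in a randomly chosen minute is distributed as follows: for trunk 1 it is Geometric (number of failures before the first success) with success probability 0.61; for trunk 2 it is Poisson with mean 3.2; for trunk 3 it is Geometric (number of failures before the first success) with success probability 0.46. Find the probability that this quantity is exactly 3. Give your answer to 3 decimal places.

Conditional on each trunk, P(X = 3): 1: 0.0361846; 2: 0.222616; 3: 0.0724334.
By total probability, P(X = 3) = 0.25·0.0361846 + 0.32·0.222616 + 0.43·0.0724334 = 0.11143.

0.111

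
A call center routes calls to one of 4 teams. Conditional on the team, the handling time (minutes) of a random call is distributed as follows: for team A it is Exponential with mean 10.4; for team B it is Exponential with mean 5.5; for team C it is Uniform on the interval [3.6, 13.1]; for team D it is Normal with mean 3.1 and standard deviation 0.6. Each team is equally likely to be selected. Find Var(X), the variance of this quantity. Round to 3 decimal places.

44.257

Per component, A: μ=10.4, E[X²]=216.32; B: μ=5.5, E[X²]=60.5; C: μ=8.35, E[X²]=77.2433; D: μ=3.1, E[X²]=9.97.
E[X] = 0.25·10.4 + 0.25·5.5 + 0.25·8.35 + 0.25·3.1 = 6.8375.
E[X²] = 0.25·216.32 + 0.25·60.5 + 0.25·77.2433 + 0.25·9.97 = 91.0083.
Var(X) = E[X²] − (E[X])² = 91.0083 − 46.7514 = 44.2569.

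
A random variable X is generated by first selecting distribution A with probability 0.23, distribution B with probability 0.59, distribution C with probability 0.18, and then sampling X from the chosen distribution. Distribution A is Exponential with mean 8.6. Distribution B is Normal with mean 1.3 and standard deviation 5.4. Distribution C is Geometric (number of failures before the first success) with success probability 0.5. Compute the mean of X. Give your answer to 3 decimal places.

Component means — A: 8.6; B: 1.3; C: 1.
E[X] = 0.23·8.6 + 0.59·1.3 + 0.18·1 = 2.925.

2.925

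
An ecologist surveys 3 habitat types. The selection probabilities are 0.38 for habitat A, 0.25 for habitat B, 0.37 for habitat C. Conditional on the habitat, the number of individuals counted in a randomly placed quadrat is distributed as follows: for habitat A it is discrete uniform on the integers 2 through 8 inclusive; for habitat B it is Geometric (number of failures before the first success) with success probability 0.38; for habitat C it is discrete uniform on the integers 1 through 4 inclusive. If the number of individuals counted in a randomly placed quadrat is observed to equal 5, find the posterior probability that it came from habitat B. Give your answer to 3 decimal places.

0.138

Likelihoods P(X=5 | ·): A: 0.142857; B: 0.034813; C: 0.
Posterior ∝ prior × likelihood. Numerator for B: 0.25·0.034813 = 0.00870326.
Normalizing constant: 0.38·0.142857 + 0.25·0.034813 + 0.37·0 = 0.062989.
P(B | observation) = 0.00870326 / 0.062989 = 0.138171.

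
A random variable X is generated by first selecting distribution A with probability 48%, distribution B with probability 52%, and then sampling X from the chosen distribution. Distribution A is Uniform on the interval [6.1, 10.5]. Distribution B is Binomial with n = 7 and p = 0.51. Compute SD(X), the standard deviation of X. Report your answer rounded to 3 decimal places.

Per component, A: μ=8.3, E[X²]=70.5033; B: μ=3.57, E[X²]=14.4942.
E[X] = 0.48·8.3 + 0.52·3.57 = 5.8404.
E[X²] = 0.48·70.5033 + 0.52·14.4942 = 41.3786.
Var(X) = E[X²] − (E[X])² = 41.3786 − 34.1103 = 7.26831.
SD(X) = √7.26831 = 2.69598.

2.696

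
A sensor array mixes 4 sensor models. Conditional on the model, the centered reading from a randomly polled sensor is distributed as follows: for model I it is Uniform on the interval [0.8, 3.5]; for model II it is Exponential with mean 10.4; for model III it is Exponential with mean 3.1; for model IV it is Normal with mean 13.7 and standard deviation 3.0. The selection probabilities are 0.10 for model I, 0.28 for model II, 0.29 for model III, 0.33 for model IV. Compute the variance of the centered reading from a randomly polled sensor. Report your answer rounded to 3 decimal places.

58.523

Per component, I: μ=2.15, E[X²]=5.23; II: μ=10.4, E[X²]=216.32; III: μ=3.1, E[X²]=19.22; IV: μ=13.7, E[X²]=196.69.
E[X] = 0.1·2.15 + 0.28·10.4 + 0.29·3.1 + 0.33·13.7 = 8.547.
E[X²] = 0.1·5.23 + 0.28·216.32 + 0.29·19.22 + 0.33·196.69 = 131.574.
Var(X) = E[X²] − (E[X])² = 131.574 − 73.0512 = 58.5229.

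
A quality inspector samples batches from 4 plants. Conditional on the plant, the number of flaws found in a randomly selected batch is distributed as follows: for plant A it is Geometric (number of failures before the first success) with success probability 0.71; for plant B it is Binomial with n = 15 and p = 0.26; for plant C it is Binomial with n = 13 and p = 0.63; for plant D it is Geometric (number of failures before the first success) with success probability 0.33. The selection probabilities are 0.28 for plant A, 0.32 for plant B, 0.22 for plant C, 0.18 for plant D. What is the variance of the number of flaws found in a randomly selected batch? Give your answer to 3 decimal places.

10.813

Per component, A: μ=0.408451, E[X²]=0.742115; B: μ=3.9, E[X²]=18.096; C: μ=8.19, E[X²]=70.1064; D: μ=2.0303, E[X²]=10.2746.
E[X] = 0.28·0.408451 + 0.32·3.9 + 0.22·8.19 + 0.18·2.0303 = 3.52962.
E[X²] = 0.28·0.742115 + 0.32·18.096 + 0.22·70.1064 + 0.18·10.2746 = 23.2713.
Var(X) = E[X²] − (E[X])² = 23.2713 − 12.4582 = 10.8131.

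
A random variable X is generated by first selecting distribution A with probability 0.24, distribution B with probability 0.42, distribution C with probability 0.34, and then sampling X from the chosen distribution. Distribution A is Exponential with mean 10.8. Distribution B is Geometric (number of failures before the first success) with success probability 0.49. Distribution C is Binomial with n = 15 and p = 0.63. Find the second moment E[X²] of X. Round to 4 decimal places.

For each component E[X²] = Var + (mean)², giving A: 233.28; B: 3.20741; C: 92.799.
Overall E[X²] = 0.24·233.28 + 0.42·3.20741 + 0.34·92.799 = 88.886.

88.8860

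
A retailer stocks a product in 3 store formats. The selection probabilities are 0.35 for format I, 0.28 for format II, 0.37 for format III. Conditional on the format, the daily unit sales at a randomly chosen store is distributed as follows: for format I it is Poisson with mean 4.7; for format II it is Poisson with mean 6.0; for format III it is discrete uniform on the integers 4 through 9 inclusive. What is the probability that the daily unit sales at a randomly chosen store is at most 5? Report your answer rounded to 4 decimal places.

0.4821

Conditional on each format, P(X ≤ 5): I: 0.668438; II: 0.44568; III: 0.333333.
By total probability, P(X ≤ 5) = 0.35·0.668438 + 0.28·0.44568 + 0.37·0.333333 = 0.482077.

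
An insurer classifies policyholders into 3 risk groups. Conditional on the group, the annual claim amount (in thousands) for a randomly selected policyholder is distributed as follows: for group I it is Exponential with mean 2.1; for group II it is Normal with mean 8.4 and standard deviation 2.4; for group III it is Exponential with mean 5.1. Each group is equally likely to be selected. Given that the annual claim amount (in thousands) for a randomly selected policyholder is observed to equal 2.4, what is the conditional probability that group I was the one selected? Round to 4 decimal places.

Likelihoods f(2.4 | ·): I: 0.15186; II: 0.00730346; III: 0.122477.
Posterior ∝ prior × likelihood. Numerator for I: 0.333333·0.15186 = 0.0506201.
Normalizing constant: 0.333333·0.15186 + 0.333333·0.00730346 + 0.333333·0.122477 = 0.0938804.
P(I | observation) = 0.0506201 / 0.0938804 = 0.539198.

0.5392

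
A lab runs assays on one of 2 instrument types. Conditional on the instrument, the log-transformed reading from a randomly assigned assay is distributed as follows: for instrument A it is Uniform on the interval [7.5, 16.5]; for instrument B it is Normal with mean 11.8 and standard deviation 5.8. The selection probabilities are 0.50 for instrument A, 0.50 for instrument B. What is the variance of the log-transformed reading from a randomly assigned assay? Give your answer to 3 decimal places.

Per component, A: μ=12, E[X²]=150.75; B: μ=11.8, E[X²]=172.88.
E[X] = 0.5·12 + 0.5·11.8 = 11.9.
E[X²] = 0.5·150.75 + 0.5·172.88 = 161.815.
Var(X) = E[X²] − (E[X])² = 161.815 − 141.61 = 20.205.

20.205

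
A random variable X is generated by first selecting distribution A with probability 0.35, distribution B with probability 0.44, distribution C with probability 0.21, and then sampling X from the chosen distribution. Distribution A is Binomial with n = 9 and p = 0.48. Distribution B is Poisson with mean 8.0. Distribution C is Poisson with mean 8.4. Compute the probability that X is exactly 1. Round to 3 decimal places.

Conditional on each component, P(X = 1): A: 0.0230946; B: 0.0026837; C: 0.00188889.
By total probability, P(X = 1) = 0.35·0.0230946 + 0.44·0.0026837 + 0.21·0.00188889 = 0.00966061.

0.010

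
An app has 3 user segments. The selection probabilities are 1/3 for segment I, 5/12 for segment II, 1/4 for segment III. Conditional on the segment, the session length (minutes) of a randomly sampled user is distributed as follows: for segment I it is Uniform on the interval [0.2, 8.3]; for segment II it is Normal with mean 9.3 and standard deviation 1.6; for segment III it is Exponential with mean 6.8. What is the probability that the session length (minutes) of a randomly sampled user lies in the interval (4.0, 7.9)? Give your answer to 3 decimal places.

Conditional on each segment, P(4.0 < X < 7.9): I: 0.481481; II: 0.190325; III: 0.242373.
By total probability, P(4.0 < X < 7.9) = 0.333333·0.481481 + 0.416667·0.190325 + 0.25·0.242373 = 0.300389.

0.300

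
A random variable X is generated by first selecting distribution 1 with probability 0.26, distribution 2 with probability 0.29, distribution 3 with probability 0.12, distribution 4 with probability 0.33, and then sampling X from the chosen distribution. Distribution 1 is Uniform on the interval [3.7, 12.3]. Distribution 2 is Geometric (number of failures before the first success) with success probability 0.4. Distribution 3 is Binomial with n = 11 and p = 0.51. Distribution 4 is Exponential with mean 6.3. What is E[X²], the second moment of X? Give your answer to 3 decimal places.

For each component E[X²] = Var + (mean)², giving 1: 70.1633; 2: 6; 3: 34.221; 4: 79.38.
Overall E[X²] = 0.26·70.1633 + 0.29·6 + 0.12·34.221 + 0.33·79.38 = 50.2844.

50.284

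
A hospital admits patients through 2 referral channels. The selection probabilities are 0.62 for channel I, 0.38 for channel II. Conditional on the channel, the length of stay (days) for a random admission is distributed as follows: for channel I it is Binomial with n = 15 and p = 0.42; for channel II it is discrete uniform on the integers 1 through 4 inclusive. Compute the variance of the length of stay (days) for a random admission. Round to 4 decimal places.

6.1425

Per component, I: μ=6.3, E[X²]=43.344; II: μ=2.5, E[X²]=7.5.
E[X] = 0.62·6.3 + 0.38·2.5 = 4.856.
E[X²] = 0.62·43.344 + 0.38·7.5 = 29.7233.
Var(X) = E[X²] − (E[X])² = 29.7233 − 23.5807 = 6.14254.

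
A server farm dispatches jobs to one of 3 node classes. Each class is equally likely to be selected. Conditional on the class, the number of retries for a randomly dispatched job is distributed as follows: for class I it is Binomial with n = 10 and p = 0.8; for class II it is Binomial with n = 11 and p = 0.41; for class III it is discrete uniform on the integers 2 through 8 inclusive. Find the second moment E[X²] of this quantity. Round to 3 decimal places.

For each component E[X²] = Var + (mean)², giving I: 65.6; II: 23.001; III: 29.
Overall E[X²] = 0.333333·65.6 + 0.333333·23.001 + 0.333333·29 = 39.2003.

39.200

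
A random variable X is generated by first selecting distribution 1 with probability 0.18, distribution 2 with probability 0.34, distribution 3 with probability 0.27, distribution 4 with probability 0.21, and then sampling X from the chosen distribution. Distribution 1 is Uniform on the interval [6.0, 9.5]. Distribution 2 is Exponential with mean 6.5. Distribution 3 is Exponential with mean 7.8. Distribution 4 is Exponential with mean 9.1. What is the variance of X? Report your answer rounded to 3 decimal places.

Per component, 1: μ=7.75, E[X²]=61.0833; 2: μ=6.5, E[X²]=84.5; 3: μ=7.8, E[X²]=121.68; 4: μ=9.1, E[X²]=165.62.
E[X] = 0.18·7.75 + 0.34·6.5 + 0.27·7.8 + 0.21·9.1 = 7.622.
E[X²] = 0.18·61.0833 + 0.34·84.5 + 0.27·121.68 + 0.21·165.62 = 107.359.
Var(X) = E[X²] − (E[X])² = 107.359 − 58.0949 = 49.2639.

49.264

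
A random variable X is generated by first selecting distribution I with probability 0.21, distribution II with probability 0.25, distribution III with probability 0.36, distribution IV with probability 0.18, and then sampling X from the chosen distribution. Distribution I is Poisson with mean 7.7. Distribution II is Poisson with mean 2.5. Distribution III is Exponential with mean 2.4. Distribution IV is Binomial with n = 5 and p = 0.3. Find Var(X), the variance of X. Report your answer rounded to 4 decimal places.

9.5992

Per component, I: μ=7.7, E[X²]=66.99; II: μ=2.5, E[X²]=8.75; III: μ=2.4, E[X²]=11.52; IV: μ=1.5, E[X²]=3.3.
E[X] = 0.21·7.7 + 0.25·2.5 + 0.36·2.4 + 0.18·1.5 = 3.376.
E[X²] = 0.21·66.99 + 0.25·8.75 + 0.36·11.52 + 0.18·3.3 = 20.9966.
Var(X) = E[X²] − (E[X])² = 20.9966 − 11.3974 = 9.59922.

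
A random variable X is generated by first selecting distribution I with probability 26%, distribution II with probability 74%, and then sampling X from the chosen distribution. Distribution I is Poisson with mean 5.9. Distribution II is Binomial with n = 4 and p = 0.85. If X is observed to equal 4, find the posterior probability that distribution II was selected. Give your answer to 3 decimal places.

0.915

Likelihoods P(X=4 | ·): I: 0.138312; II: 0.522006.
Posterior ∝ prior × likelihood. Numerator for II: 0.74·0.522006 = 0.386285.
Normalizing constant: 0.26·0.138312 + 0.74·0.522006 = 0.422246.
P(II | observation) = 0.386285 / 0.422246 = 0.914834.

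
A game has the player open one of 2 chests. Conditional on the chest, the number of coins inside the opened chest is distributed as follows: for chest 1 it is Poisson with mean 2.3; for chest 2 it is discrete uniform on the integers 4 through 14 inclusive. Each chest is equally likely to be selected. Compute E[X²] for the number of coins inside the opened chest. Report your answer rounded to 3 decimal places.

For each component E[X²] = Var + (mean)², giving 1: 7.59; 2: 91.
Overall E[X²] = 0.5·7.59 + 0.5·91 = 49.295.

49.295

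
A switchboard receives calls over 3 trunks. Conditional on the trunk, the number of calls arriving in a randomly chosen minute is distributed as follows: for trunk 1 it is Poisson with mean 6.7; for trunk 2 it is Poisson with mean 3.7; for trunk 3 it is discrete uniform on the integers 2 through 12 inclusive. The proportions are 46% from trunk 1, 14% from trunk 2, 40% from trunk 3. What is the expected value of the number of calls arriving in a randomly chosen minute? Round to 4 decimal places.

Component means — 1: 6.7; 2: 3.7; 3: 7.
E[X] = 0.46·6.7 + 0.14·3.7 + 0.4·7 = 6.4.

6.4000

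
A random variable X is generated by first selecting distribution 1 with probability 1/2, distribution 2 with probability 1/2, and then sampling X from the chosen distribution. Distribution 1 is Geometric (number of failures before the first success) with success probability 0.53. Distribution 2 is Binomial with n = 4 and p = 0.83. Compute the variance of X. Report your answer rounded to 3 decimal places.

2.599

Per component, 1: μ=0.886792, E[X²]=2.45959; 2: μ=3.32, E[X²]=11.5868.
E[X] = 0.5·0.886792 + 0.5·3.32 = 2.1034.
E[X²] = 0.5·2.45959 + 0.5·11.5868 = 7.0232.
Var(X) = E[X²] − (E[X])² = 7.0232 − 4.42428 = 2.59892.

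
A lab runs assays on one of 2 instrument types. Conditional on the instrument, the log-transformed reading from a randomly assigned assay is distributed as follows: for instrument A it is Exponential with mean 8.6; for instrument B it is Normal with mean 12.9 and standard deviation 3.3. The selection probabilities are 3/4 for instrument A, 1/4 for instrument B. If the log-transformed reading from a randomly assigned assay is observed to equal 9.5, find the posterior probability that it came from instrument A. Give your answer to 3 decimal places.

Likelihoods f(9.5 | ·): A: 0.0385263; B: 0.0711032.
Posterior ∝ prior × likelihood. Numerator for A: 0.75·0.0385263 = 0.0288947.
Normalizing constant: 0.75·0.0385263 + 0.25·0.0711032 = 0.0466705.
P(A | observation) = 0.0288947 / 0.0466705 = 0.619122.

0.619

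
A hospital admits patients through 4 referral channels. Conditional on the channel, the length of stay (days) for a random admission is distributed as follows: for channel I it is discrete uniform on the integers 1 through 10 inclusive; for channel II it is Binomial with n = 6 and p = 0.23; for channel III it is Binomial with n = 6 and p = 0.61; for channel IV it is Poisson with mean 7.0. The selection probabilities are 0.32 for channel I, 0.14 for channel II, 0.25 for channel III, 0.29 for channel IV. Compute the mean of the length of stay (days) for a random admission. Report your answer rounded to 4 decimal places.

4.8982

Component means — I: 5.5; II: 1.38; III: 3.66; IV: 7.
E[X] = 0.32·5.5 + 0.14·1.38 + 0.25·3.66 + 0.29·7 = 4.8982.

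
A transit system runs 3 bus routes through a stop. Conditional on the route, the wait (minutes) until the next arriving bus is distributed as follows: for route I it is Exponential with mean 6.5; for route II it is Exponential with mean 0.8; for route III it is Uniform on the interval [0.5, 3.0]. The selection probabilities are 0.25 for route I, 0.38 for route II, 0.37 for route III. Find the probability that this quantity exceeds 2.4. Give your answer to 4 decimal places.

Conditional on each route, P(X > 2.4): I: 0.691266; II: 0.0497871; III: 0.24.
By total probability, P(X > 2.4) = 0.25·0.691266 + 0.38·0.0497871 + 0.37·0.24 = 0.280536.

0.2805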